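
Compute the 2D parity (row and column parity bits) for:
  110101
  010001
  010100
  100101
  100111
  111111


Row parities: 000100
Column parities: 001101

Row P: 000100, Col P: 001101, Corner: 1


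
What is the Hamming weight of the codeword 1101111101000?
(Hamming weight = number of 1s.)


Counting 1s in 1101111101000

8


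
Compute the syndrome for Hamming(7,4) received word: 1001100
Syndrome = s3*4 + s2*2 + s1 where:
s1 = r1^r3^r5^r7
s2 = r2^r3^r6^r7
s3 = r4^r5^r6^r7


s1=0, s2=0, s3=0

Syndrome = 0 (no error)


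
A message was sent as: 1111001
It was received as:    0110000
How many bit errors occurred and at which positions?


XOR: 1001001

3 error(s) at position(s): 0, 3, 6


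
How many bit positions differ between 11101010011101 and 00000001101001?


XOR: 11101011110100
Count of 1s: 9

9


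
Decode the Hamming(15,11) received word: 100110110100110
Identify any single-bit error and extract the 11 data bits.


Syndrome = 6: error at position 6

Data: 01110100110 (corrected bit 6)


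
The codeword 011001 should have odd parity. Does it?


Number of 1s: 3

Yes, parity is correct (3 ones)


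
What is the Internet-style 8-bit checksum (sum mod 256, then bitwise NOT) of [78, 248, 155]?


Sum = 481 mod 256 = 225
Complement = 30

30


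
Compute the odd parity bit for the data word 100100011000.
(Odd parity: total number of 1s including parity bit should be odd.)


Number of 1s in data: 4
Parity bit: 1

1


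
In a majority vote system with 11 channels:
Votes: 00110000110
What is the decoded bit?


Ones: 4 out of 11
Threshold: 6

0 (4/11 voted 1)


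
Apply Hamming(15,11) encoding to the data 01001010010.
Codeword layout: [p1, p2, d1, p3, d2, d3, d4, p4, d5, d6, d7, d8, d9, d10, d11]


Parity bits: p1=1, p2=0, p3=0, p4=1

100010011010010


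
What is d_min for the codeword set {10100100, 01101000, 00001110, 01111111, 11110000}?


Comparing all pairs, minimum distance: 3
Can detect 2 errors, correct 1 errors

3


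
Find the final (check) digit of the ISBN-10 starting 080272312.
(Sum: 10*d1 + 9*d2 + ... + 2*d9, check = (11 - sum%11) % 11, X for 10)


Weighted sum: 157
157 mod 11 = 3

Check digit: 8


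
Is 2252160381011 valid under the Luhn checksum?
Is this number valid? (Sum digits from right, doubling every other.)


Luhn sum = 38
38 mod 10 = 8

Invalid (Luhn sum mod 10 = 8)


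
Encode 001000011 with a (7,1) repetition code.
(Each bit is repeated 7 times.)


Each bit -> 7 copies

000000000000001111111000000000000000000000000000011111111111111


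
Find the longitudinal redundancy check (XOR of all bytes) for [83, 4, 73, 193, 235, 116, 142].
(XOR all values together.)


XOR chain: 83 ^ 4 ^ 73 ^ 193 ^ 235 ^ 116 ^ 142 = 206

206


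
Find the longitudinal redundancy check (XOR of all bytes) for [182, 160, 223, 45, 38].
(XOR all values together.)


XOR chain: 182 ^ 160 ^ 223 ^ 45 ^ 38 = 194

194


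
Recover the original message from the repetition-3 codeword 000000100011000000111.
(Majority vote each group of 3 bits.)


Groups: 000, 000, 100, 011, 000, 000, 111
Majority votes: 0001001

0001001


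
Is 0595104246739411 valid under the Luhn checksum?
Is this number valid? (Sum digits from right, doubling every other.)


Luhn sum = 69
69 mod 10 = 9

Invalid (Luhn sum mod 10 = 9)


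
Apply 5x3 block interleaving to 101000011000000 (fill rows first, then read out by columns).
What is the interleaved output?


Matrix:
  101
  000
  011
  000
  000
Read columns: 100000010010100

100000010010100


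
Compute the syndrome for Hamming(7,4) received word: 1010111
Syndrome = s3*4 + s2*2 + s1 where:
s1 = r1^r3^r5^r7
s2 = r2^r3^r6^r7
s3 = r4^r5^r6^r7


s1=0, s2=1, s3=1

Syndrome = 6 (error at position 6)


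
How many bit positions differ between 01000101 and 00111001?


XOR: 01111100
Count of 1s: 5

5


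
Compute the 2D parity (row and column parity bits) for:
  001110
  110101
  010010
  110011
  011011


Row parities: 10000
Column parities: 000001

Row P: 10000, Col P: 000001, Corner: 1


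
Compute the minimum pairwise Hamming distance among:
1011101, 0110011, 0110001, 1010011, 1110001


Comparing all pairs, minimum distance: 1
Can detect 0 errors, correct 0 errors

1


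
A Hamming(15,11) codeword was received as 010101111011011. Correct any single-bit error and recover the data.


Syndrome = 0: no error detected

Data: 00111011011 (no errors)


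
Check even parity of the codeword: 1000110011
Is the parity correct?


Number of 1s: 5

No, parity error (5 ones)


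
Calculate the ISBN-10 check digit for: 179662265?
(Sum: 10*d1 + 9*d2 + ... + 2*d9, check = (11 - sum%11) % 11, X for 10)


Weighted sum: 269
269 mod 11 = 5

Check digit: 6


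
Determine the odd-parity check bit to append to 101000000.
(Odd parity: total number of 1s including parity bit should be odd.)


Number of 1s in data: 2
Parity bit: 1

1


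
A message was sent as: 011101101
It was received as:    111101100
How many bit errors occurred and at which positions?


XOR: 100000001

2 error(s) at position(s): 0, 8


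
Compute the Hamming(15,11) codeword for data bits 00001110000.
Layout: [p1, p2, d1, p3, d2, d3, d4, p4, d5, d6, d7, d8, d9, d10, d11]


Parity bits: p1=0, p2=0, p3=0, p4=1

000000011110000


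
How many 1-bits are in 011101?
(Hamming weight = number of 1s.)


Counting 1s in 011101

4


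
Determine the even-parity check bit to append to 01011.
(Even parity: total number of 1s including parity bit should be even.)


Number of 1s in data: 3
Parity bit: 1

1


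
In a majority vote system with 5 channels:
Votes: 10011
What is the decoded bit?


Ones: 3 out of 5
Threshold: 3

1 (3/5 voted 1)


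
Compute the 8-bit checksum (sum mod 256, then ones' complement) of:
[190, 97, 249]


Sum = 536 mod 256 = 24
Complement = 231

231


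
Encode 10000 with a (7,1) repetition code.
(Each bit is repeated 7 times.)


Each bit -> 7 copies

11111110000000000000000000000000000


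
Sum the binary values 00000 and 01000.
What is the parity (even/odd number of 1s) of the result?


00000 = 0
01000 = 8
Sum = 8 = 1000
1s count = 1

odd parity (1 ones in 1000)


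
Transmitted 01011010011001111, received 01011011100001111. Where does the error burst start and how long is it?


XOR: 00000001111000000

Burst at position 7, length 4


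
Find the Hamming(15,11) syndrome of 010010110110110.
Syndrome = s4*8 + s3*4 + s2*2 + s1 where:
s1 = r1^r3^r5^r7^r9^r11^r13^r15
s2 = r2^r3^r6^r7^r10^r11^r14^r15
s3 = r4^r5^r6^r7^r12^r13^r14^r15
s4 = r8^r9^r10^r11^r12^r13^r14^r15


s1=0, s2=1, s3=0, s4=1

Syndrome = 10 (error at position 10)


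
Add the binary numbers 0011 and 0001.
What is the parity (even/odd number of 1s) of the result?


0011 = 3
0001 = 1
Sum = 4 = 100
1s count = 1

odd parity (1 ones in 100)


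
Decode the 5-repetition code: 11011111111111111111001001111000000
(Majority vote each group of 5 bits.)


Groups: 11011, 11111, 11111, 11111, 00100, 11110, 00000
Majority votes: 1111010

1111010


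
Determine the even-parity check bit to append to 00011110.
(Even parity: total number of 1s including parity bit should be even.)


Number of 1s in data: 4
Parity bit: 0

0


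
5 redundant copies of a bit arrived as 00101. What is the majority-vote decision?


Ones: 2 out of 5
Threshold: 3

0 (2/5 voted 1)


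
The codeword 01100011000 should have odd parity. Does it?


Number of 1s: 4

No, parity error (4 ones)


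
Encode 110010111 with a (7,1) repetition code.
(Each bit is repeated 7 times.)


Each bit -> 7 copies

111111111111110000000000000011111110000000111111111111111111111


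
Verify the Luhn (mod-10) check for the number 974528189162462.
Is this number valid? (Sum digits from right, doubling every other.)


Luhn sum = 66
66 mod 10 = 6

Invalid (Luhn sum mod 10 = 6)


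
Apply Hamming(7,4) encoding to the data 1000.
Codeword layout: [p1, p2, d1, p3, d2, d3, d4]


Parity bits: p1=1, p2=1, p3=0

1110000


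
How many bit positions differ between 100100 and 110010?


XOR: 010110
Count of 1s: 3

3


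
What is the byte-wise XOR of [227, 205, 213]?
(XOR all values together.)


XOR chain: 227 ^ 205 ^ 213 = 251

251


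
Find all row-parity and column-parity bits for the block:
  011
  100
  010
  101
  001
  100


Row parities: 011011
Column parities: 101

Row P: 011011, Col P: 101, Corner: 0


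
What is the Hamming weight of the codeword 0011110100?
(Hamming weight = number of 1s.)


Counting 1s in 0011110100

5


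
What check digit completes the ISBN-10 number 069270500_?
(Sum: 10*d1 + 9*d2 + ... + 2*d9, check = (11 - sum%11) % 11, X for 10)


Weighted sum: 202
202 mod 11 = 4

Check digit: 7


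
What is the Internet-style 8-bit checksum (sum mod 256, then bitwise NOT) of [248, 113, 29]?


Sum = 390 mod 256 = 134
Complement = 121

121


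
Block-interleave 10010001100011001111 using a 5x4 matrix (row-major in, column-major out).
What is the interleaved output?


Matrix:
  1001
  0001
  1000
  1100
  1111
Read columns: 10111000110000111001

10111000110000111001


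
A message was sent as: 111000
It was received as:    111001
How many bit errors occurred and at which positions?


XOR: 000001

1 error(s) at position(s): 5


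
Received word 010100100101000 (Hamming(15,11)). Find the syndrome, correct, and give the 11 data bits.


Syndrome = 7: error at position 7

Data: 00000101000 (corrected bit 7)


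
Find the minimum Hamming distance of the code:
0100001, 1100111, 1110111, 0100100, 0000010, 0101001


Comparing all pairs, minimum distance: 1
Can detect 0 errors, correct 0 errors

1


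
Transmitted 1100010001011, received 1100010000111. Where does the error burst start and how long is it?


XOR: 0000000001100

Burst at position 9, length 2


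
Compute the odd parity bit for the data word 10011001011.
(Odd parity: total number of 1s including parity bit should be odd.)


Number of 1s in data: 6
Parity bit: 1

1


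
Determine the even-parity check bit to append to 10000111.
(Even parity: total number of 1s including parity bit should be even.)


Number of 1s in data: 4
Parity bit: 0

0


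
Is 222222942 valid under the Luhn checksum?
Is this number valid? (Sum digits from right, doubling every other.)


Luhn sum = 37
37 mod 10 = 7

Invalid (Luhn sum mod 10 = 7)


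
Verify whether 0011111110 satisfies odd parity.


Number of 1s: 7

Yes, parity is correct (7 ones)


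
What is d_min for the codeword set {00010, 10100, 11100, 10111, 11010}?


Comparing all pairs, minimum distance: 1
Can detect 0 errors, correct 0 errors

1


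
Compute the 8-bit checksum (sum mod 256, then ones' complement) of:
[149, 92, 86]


Sum = 327 mod 256 = 71
Complement = 184

184


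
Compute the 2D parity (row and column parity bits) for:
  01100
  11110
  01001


Row parities: 000
Column parities: 11011

Row P: 000, Col P: 11011, Corner: 0


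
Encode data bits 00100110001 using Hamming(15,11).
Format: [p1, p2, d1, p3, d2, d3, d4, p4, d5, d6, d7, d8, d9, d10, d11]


Parity bits: p1=0, p2=0, p3=0, p4=1

000001010110001


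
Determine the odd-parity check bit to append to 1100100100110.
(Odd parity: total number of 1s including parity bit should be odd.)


Number of 1s in data: 6
Parity bit: 1

1


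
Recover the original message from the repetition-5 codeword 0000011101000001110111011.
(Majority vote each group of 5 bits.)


Groups: 00000, 11101, 00000, 11101, 11011
Majority votes: 01011

01011


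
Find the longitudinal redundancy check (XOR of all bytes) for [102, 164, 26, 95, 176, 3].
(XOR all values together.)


XOR chain: 102 ^ 164 ^ 26 ^ 95 ^ 176 ^ 3 = 52

52


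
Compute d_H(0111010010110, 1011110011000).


XOR: 1100100001110
Count of 1s: 6

6


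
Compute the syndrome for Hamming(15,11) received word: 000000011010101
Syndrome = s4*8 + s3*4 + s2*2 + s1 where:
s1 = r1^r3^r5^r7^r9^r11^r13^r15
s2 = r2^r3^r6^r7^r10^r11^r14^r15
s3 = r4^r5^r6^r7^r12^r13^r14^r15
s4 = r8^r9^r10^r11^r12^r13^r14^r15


s1=0, s2=0, s3=0, s4=1

Syndrome = 8 (error at position 8)


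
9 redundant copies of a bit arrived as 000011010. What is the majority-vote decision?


Ones: 3 out of 9
Threshold: 5

0 (3/9 voted 1)


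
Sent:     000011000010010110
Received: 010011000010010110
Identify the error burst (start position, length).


XOR: 010000000000000000

Burst at position 1, length 1


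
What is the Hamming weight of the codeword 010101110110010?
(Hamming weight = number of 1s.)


Counting 1s in 010101110110010

8


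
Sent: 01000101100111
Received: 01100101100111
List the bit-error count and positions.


XOR: 00100000000000

1 error(s) at position(s): 2


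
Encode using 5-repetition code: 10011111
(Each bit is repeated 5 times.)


Each bit -> 5 copies

1111100000000001111111111111111111111111


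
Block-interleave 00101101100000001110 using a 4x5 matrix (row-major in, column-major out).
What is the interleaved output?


Matrix:
  00101
  10110
  00000
  01110
Read columns: 01000001110101011000

01000001110101011000


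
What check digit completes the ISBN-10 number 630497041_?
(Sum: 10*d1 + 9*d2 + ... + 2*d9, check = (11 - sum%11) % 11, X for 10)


Weighted sum: 218
218 mod 11 = 9

Check digit: 2


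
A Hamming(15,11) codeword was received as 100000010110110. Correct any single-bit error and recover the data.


Syndrome = 11: error at position 11

Data: 00000100110 (corrected bit 11)


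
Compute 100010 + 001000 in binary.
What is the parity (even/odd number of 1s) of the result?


100010 = 34
001000 = 8
Sum = 42 = 101010
1s count = 3

odd parity (3 ones in 101010)


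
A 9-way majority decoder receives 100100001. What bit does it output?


Ones: 3 out of 9
Threshold: 5

0 (3/9 voted 1)


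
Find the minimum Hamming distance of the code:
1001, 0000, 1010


Comparing all pairs, minimum distance: 2
Can detect 1 errors, correct 0 errors

2


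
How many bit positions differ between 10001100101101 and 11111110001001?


XOR: 01110010100100
Count of 1s: 6

6


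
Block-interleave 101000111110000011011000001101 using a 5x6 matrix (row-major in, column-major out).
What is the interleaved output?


Matrix:
  101000
  111110
  000011
  011000
  001101
Read columns: 110000101011011010010110000101

110000101011011010010110000101


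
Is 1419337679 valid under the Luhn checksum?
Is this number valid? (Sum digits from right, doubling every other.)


Luhn sum = 51
51 mod 10 = 1

Invalid (Luhn sum mod 10 = 1)


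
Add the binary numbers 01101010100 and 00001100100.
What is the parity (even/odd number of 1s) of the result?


01101010100 = 852
00001100100 = 100
Sum = 952 = 1110111000
1s count = 6

even parity (6 ones in 1110111000)


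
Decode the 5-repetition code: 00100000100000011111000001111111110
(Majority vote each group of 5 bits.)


Groups: 00100, 00010, 00000, 11111, 00000, 11111, 11110
Majority votes: 0001011

0001011


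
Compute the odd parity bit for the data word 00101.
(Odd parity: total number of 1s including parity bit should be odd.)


Number of 1s in data: 2
Parity bit: 1

1


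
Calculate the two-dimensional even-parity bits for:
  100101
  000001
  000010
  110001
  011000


Row parities: 11110
Column parities: 001111

Row P: 11110, Col P: 001111, Corner: 0


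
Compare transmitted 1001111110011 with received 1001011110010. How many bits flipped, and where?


XOR: 0000100000001

2 error(s) at position(s): 4, 12


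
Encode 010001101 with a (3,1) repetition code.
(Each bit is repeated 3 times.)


Each bit -> 3 copies

000111000000000111111000111


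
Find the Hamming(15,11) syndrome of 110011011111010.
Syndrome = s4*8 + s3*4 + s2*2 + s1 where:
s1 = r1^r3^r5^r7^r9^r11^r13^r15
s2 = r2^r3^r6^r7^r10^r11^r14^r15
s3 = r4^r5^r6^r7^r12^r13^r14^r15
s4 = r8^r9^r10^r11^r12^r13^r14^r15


s1=0, s2=1, s3=0, s4=0

Syndrome = 2 (error at position 2)


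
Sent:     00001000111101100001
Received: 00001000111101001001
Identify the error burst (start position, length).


XOR: 00000000000000101000

Burst at position 14, length 3


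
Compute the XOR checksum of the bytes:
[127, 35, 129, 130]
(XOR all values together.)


XOR chain: 127 ^ 35 ^ 129 ^ 130 = 95

95


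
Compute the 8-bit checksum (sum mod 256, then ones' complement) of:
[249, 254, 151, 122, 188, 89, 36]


Sum = 1089 mod 256 = 65
Complement = 190

190


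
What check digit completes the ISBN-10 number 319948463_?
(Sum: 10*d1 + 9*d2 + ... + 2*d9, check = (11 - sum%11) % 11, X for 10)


Weighted sum: 278
278 mod 11 = 3

Check digit: 8


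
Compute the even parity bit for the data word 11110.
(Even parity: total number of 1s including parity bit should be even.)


Number of 1s in data: 4
Parity bit: 0

0


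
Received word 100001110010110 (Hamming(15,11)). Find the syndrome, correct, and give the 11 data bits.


Syndrome = 0: no error detected

Data: 00110010110 (no errors)


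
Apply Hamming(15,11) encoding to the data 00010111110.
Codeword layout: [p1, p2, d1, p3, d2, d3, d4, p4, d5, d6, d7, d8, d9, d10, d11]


Parity bits: p1=1, p2=0, p3=0, p4=1

100000110111110


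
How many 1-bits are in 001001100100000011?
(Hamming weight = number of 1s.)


Counting 1s in 001001100100000011

6


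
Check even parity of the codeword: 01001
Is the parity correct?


Number of 1s: 2

Yes, parity is correct (2 ones)


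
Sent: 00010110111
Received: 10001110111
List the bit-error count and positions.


XOR: 10011000000

3 error(s) at position(s): 0, 3, 4


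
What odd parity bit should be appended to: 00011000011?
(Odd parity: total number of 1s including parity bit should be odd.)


Number of 1s in data: 4
Parity bit: 1

1


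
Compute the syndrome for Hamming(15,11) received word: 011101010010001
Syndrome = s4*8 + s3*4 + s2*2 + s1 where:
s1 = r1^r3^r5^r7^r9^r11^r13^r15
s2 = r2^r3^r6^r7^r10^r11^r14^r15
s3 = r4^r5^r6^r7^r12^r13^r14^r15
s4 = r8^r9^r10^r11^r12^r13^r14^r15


s1=1, s2=1, s3=1, s4=1

Syndrome = 15 (error at position 15)


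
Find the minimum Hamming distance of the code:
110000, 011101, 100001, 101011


Comparing all pairs, minimum distance: 2
Can detect 1 errors, correct 0 errors

2


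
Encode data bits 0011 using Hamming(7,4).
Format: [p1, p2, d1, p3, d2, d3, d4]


Parity bits: p1=1, p2=0, p3=0

1000011


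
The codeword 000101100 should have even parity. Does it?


Number of 1s: 3

No, parity error (3 ones)


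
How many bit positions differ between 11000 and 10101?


XOR: 01101
Count of 1s: 3

3


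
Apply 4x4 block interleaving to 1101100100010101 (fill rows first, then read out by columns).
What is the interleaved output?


Matrix:
  1101
  1001
  0001
  0101
Read columns: 1100100100001111

1100100100001111


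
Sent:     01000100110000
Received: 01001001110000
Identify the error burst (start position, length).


XOR: 00001101000000

Burst at position 4, length 4


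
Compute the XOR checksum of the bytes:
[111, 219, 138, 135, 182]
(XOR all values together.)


XOR chain: 111 ^ 219 ^ 138 ^ 135 ^ 182 = 15

15


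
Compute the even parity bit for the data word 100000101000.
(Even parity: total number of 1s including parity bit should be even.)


Number of 1s in data: 3
Parity bit: 1

1


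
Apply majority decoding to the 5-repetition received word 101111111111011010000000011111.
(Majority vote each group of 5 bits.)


Groups: 10111, 11111, 11011, 01000, 00000, 11111
Majority votes: 111001

111001


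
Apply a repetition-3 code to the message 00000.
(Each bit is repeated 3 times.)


Each bit -> 3 copies

000000000000000


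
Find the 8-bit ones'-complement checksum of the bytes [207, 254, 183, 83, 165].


Sum = 892 mod 256 = 124
Complement = 131

131


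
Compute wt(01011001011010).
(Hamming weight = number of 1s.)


Counting 1s in 01011001011010

7


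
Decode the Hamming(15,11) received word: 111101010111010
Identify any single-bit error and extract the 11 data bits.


Syndrome = 9: error at position 9

Data: 10101111010 (corrected bit 9)


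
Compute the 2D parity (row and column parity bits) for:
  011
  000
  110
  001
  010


Row parities: 00011
Column parities: 110

Row P: 00011, Col P: 110, Corner: 0


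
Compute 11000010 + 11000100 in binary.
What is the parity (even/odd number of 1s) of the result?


11000010 = 194
11000100 = 196
Sum = 390 = 110000110
1s count = 4

even parity (4 ones in 110000110)


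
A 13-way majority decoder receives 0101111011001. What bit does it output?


Ones: 8 out of 13
Threshold: 7

1 (8/13 voted 1)


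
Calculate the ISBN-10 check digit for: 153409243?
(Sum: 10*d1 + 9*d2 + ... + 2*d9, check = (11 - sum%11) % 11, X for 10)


Weighted sum: 178
178 mod 11 = 2

Check digit: 9


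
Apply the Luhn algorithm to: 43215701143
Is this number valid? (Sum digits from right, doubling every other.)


Luhn sum = 38
38 mod 10 = 8

Invalid (Luhn sum mod 10 = 8)


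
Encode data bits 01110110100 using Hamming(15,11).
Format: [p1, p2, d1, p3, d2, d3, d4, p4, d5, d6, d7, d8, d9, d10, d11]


Parity bits: p1=0, p2=0, p3=0, p4=1

000011110110100


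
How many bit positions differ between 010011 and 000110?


XOR: 010101
Count of 1s: 3

3


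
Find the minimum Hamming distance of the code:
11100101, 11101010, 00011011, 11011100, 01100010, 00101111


Comparing all pairs, minimum distance: 2
Can detect 1 errors, correct 0 errors

2


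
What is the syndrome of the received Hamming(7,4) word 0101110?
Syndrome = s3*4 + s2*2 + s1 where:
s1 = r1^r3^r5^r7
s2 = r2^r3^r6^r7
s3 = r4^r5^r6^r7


s1=1, s2=0, s3=1

Syndrome = 5 (error at position 5)


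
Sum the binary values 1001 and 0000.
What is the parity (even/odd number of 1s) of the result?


1001 = 9
0000 = 0
Sum = 9 = 1001
1s count = 2

even parity (2 ones in 1001)


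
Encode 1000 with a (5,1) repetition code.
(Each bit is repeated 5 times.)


Each bit -> 5 copies

11111000000000000000


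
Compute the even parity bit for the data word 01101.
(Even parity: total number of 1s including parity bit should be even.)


Number of 1s in data: 3
Parity bit: 1

1


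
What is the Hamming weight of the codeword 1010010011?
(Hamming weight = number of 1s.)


Counting 1s in 1010010011

5


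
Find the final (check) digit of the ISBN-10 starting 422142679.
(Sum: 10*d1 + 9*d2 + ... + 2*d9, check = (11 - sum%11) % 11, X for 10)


Weighted sum: 178
178 mod 11 = 2

Check digit: 9


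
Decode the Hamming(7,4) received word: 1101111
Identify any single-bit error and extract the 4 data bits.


Syndrome = 3: error at position 3

Data: 1111 (corrected bit 3)


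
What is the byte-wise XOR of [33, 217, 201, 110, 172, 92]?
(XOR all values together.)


XOR chain: 33 ^ 217 ^ 201 ^ 110 ^ 172 ^ 92 = 175

175


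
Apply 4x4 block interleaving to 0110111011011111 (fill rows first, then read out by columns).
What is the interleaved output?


Matrix:
  0110
  1110
  1101
  1111
Read columns: 0111111111010011

0111111111010011


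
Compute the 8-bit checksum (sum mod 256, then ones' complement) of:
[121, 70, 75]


Sum = 266 mod 256 = 10
Complement = 245

245


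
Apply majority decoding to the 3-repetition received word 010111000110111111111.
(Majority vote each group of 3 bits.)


Groups: 010, 111, 000, 110, 111, 111, 111
Majority votes: 0101111

0101111


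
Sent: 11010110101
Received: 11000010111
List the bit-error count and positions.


XOR: 00010100010

3 error(s) at position(s): 3, 5, 9


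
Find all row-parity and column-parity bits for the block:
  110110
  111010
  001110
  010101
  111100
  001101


Row parities: 001101
Column parities: 100110

Row P: 001101, Col P: 100110, Corner: 1


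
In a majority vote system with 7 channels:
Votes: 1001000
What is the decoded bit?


Ones: 2 out of 7
Threshold: 4

0 (2/7 voted 1)


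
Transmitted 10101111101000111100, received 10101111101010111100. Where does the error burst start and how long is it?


XOR: 00000000000010000000

Burst at position 12, length 1


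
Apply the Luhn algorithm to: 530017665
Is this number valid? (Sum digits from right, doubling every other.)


Luhn sum = 31
31 mod 10 = 1

Invalid (Luhn sum mod 10 = 1)


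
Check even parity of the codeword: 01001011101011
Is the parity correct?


Number of 1s: 8

Yes, parity is correct (8 ones)


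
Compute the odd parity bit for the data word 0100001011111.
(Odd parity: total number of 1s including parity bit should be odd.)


Number of 1s in data: 7
Parity bit: 0

0


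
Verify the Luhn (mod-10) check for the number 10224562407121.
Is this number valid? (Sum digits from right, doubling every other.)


Luhn sum = 45
45 mod 10 = 5

Invalid (Luhn sum mod 10 = 5)


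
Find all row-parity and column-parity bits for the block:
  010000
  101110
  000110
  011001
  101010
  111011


Row parities: 100111
Column parities: 110000

Row P: 100111, Col P: 110000, Corner: 0


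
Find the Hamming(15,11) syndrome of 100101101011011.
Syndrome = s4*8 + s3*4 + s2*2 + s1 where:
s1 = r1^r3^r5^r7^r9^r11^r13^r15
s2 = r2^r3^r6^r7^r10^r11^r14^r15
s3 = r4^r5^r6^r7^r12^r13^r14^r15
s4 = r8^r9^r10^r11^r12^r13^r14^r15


s1=1, s2=1, s3=0, s4=1

Syndrome = 11 (error at position 11)


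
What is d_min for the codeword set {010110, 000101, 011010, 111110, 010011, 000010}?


Comparing all pairs, minimum distance: 2
Can detect 1 errors, correct 0 errors

2


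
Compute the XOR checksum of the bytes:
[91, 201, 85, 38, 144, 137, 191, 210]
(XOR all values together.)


XOR chain: 91 ^ 201 ^ 85 ^ 38 ^ 144 ^ 137 ^ 191 ^ 210 = 149

149


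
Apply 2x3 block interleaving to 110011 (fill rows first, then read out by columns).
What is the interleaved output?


Matrix:
  110
  011
Read columns: 101101

101101


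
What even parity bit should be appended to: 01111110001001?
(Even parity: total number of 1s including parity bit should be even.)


Number of 1s in data: 8
Parity bit: 0

0


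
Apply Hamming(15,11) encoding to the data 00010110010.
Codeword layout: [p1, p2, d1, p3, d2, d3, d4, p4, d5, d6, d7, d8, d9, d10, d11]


Parity bits: p1=0, p2=0, p3=0, p4=1

000000110110010


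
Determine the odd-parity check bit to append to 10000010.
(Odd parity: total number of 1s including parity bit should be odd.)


Number of 1s in data: 2
Parity bit: 1

1


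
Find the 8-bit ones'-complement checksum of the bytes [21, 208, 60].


Sum = 289 mod 256 = 33
Complement = 222

222


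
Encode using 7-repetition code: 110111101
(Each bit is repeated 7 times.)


Each bit -> 7 copies

111111111111110000000111111111111111111111111111100000001111111


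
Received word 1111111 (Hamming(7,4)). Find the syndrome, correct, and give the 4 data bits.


Syndrome = 0: no error detected

Data: 1111 (no errors)


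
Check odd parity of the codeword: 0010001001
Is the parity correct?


Number of 1s: 3

Yes, parity is correct (3 ones)


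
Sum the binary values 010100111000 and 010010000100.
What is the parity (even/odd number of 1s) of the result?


010100111000 = 1336
010010000100 = 1156
Sum = 2492 = 100110111100
1s count = 7

odd parity (7 ones in 100110111100)


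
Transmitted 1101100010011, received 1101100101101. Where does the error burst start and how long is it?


XOR: 0000000111110

Burst at position 7, length 5


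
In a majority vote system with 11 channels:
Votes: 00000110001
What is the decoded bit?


Ones: 3 out of 11
Threshold: 6

0 (3/11 voted 1)


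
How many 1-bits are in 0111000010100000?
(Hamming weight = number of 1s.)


Counting 1s in 0111000010100000

5


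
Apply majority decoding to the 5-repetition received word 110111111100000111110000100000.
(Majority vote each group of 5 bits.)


Groups: 11011, 11111, 00000, 11111, 00001, 00000
Majority votes: 110100

110100


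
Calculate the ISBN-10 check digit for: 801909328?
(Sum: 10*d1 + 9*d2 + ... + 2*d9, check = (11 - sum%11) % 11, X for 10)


Weighted sum: 230
230 mod 11 = 10

Check digit: 1


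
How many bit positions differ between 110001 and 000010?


XOR: 110011
Count of 1s: 4

4


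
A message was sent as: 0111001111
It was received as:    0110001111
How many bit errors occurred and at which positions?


XOR: 0001000000

1 error(s) at position(s): 3


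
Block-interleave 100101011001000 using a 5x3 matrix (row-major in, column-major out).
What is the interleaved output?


Matrix:
  100
  101
  011
  001
  000
Read columns: 110000010001110

110000010001110


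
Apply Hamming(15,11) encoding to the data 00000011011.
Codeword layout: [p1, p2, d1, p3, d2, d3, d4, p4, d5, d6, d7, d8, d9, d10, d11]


Parity bits: p1=0, p2=1, p3=1, p4=0

010100000011011


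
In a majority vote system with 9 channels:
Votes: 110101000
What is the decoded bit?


Ones: 4 out of 9
Threshold: 5

0 (4/9 voted 1)


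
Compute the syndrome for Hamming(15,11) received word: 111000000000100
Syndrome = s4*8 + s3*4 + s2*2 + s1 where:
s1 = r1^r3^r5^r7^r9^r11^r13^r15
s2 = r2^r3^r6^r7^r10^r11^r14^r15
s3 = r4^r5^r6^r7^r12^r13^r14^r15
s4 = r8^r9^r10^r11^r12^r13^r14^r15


s1=1, s2=0, s3=1, s4=1

Syndrome = 13 (error at position 13)


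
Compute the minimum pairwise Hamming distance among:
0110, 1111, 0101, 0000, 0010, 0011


Comparing all pairs, minimum distance: 1
Can detect 0 errors, correct 0 errors

1


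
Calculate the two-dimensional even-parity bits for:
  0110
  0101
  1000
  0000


Row parities: 0010
Column parities: 1011

Row P: 0010, Col P: 1011, Corner: 1


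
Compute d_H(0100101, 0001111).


XOR: 0101010
Count of 1s: 3

3


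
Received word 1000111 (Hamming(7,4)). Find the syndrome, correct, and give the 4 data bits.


Syndrome = 5: error at position 5

Data: 0011 (corrected bit 5)


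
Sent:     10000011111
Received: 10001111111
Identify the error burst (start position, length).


XOR: 00001100000

Burst at position 4, length 2


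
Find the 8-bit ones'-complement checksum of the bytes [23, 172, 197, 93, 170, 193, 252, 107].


Sum = 1207 mod 256 = 183
Complement = 72

72


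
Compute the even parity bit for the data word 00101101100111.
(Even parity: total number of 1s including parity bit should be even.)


Number of 1s in data: 8
Parity bit: 0

0


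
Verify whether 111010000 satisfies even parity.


Number of 1s: 4

Yes, parity is correct (4 ones)


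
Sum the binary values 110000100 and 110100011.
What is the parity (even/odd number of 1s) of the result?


110000100 = 388
110100011 = 419
Sum = 807 = 1100100111
1s count = 6

even parity (6 ones in 1100100111)


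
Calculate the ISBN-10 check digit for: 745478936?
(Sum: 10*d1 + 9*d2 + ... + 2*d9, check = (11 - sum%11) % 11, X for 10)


Weighted sum: 313
313 mod 11 = 5

Check digit: 6


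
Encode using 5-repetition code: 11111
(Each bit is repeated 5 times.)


Each bit -> 5 copies

1111111111111111111111111


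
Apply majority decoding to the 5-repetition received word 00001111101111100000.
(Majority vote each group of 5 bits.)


Groups: 00001, 11110, 11111, 00000
Majority votes: 0110

0110


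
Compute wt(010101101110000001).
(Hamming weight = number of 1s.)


Counting 1s in 010101101110000001

8


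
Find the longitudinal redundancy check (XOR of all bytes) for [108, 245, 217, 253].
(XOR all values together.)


XOR chain: 108 ^ 245 ^ 217 ^ 253 = 189

189


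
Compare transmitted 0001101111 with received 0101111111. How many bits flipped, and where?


XOR: 0100010000

2 error(s) at position(s): 1, 5


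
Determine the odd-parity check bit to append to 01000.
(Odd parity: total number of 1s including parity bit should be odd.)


Number of 1s in data: 1
Parity bit: 0

0


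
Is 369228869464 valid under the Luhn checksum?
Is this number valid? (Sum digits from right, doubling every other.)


Luhn sum = 68
68 mod 10 = 8

Invalid (Luhn sum mod 10 = 8)


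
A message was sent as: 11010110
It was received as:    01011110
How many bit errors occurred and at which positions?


XOR: 10001000

2 error(s) at position(s): 0, 4


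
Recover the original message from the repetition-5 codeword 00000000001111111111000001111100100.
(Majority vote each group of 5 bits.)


Groups: 00000, 00000, 11111, 11111, 00000, 11111, 00100
Majority votes: 0011010

0011010


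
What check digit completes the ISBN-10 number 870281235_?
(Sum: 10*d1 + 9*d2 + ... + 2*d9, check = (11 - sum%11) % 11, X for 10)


Weighted sum: 237
237 mod 11 = 6

Check digit: 5


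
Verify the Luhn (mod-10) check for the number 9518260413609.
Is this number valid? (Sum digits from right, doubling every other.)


Luhn sum = 53
53 mod 10 = 3

Invalid (Luhn sum mod 10 = 3)


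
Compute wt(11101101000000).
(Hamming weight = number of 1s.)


Counting 1s in 11101101000000

6


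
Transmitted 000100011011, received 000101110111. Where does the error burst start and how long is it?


XOR: 000001101100

Burst at position 5, length 5


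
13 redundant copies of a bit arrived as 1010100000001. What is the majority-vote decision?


Ones: 4 out of 13
Threshold: 7

0 (4/13 voted 1)


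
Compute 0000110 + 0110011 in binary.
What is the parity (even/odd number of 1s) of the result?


0000110 = 6
0110011 = 51
Sum = 57 = 111001
1s count = 4

even parity (4 ones in 111001)


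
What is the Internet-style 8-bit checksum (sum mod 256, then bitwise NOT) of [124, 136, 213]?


Sum = 473 mod 256 = 217
Complement = 38

38


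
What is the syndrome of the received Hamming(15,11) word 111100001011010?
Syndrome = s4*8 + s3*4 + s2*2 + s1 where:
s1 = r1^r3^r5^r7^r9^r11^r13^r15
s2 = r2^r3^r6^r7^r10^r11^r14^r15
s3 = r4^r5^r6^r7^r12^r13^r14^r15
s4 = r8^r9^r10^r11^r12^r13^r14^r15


s1=0, s2=0, s3=1, s4=0

Syndrome = 4 (error at position 4)


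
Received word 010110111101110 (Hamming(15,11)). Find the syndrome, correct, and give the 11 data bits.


Syndrome = 0: no error detected

Data: 01011101110 (no errors)


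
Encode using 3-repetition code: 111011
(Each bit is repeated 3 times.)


Each bit -> 3 copies

111111111000111111


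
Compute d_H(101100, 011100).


XOR: 110000
Count of 1s: 2

2


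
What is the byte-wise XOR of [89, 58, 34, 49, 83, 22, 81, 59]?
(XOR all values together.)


XOR chain: 89 ^ 58 ^ 34 ^ 49 ^ 83 ^ 22 ^ 81 ^ 59 = 95

95


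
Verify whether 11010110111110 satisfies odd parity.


Number of 1s: 10

No, parity error (10 ones)


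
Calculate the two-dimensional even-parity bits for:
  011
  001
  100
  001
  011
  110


Row parities: 011100
Column parities: 010

Row P: 011100, Col P: 010, Corner: 1


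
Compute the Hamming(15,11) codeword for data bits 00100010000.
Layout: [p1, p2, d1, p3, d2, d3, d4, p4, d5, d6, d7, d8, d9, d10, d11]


Parity bits: p1=1, p2=0, p3=1, p4=1

100101010010000


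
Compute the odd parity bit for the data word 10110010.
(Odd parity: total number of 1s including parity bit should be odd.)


Number of 1s in data: 4
Parity bit: 1

1


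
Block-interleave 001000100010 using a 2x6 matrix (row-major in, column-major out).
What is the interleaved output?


Matrix:
  001000
  100010
Read columns: 010010000100

010010000100


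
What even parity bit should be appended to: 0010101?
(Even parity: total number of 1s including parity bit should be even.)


Number of 1s in data: 3
Parity bit: 1

1


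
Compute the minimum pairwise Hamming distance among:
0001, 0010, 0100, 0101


Comparing all pairs, minimum distance: 1
Can detect 0 errors, correct 0 errors

1


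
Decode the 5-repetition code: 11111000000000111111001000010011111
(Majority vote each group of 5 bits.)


Groups: 11111, 00000, 00001, 11111, 00100, 00100, 11111
Majority votes: 1001001

1001001


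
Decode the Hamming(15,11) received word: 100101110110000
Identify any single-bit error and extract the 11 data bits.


Syndrome = 13: error at position 13

Data: 00110110100 (corrected bit 13)


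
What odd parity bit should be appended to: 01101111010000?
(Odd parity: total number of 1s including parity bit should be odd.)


Number of 1s in data: 7
Parity bit: 0

0


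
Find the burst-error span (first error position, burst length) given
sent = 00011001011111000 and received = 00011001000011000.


XOR: 00000000011100000

Burst at position 9, length 3


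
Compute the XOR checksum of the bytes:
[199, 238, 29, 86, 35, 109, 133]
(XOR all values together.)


XOR chain: 199 ^ 238 ^ 29 ^ 86 ^ 35 ^ 109 ^ 133 = 169

169


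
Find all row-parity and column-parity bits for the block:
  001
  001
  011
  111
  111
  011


Row parities: 110110
Column parities: 000

Row P: 110110, Col P: 000, Corner: 0


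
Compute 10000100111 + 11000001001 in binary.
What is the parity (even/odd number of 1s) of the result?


10000100111 = 1063
11000001001 = 1545
Sum = 2608 = 101000110000
1s count = 4

even parity (4 ones in 101000110000)


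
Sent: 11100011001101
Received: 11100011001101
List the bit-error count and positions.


XOR: 00000000000000

0 errors (received matches sent)


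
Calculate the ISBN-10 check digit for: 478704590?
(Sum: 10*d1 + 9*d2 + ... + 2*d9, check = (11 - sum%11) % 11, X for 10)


Weighted sum: 283
283 mod 11 = 8

Check digit: 3


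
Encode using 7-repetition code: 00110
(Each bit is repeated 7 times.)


Each bit -> 7 copies

00000000000000111111111111110000000


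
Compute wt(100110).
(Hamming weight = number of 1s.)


Counting 1s in 100110

3


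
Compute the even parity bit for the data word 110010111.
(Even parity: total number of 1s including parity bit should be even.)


Number of 1s in data: 6
Parity bit: 0

0


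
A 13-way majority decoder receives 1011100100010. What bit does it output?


Ones: 6 out of 13
Threshold: 7

0 (6/13 voted 1)


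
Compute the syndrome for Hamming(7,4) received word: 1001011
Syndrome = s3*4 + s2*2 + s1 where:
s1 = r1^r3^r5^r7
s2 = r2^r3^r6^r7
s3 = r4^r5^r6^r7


s1=0, s2=0, s3=1

Syndrome = 4 (error at position 4)


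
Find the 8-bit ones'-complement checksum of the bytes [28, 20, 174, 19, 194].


Sum = 435 mod 256 = 179
Complement = 76

76


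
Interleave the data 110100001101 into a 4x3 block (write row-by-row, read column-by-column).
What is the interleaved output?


Matrix:
  110
  100
  001
  101
Read columns: 110110000011

110110000011


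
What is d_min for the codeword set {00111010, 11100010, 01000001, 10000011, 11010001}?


Comparing all pairs, minimum distance: 2
Can detect 1 errors, correct 0 errors

2


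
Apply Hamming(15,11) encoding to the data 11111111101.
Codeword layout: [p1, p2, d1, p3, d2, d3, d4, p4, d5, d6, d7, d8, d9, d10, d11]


Parity bits: p1=1, p2=0, p3=0, p4=0

101011101111101


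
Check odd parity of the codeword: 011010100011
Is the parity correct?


Number of 1s: 6

No, parity error (6 ones)


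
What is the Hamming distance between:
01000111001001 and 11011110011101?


XOR: 10011001010100
Count of 1s: 6

6


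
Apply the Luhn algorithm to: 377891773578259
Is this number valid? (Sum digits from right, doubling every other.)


Luhn sum = 75
75 mod 10 = 5

Invalid (Luhn sum mod 10 = 5)
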